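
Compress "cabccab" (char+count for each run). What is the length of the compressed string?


Input: cabccab
Runs:
  'c' x 1 => "c1"
  'a' x 1 => "a1"
  'b' x 1 => "b1"
  'c' x 2 => "c2"
  'a' x 1 => "a1"
  'b' x 1 => "b1"
Compressed: "c1a1b1c2a1b1"
Compressed length: 12

12


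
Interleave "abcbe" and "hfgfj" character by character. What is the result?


Interleaving "abcbe" and "hfgfj":
  Position 0: 'a' from first, 'h' from second => "ah"
  Position 1: 'b' from first, 'f' from second => "bf"
  Position 2: 'c' from first, 'g' from second => "cg"
  Position 3: 'b' from first, 'f' from second => "bf"
  Position 4: 'e' from first, 'j' from second => "ej"
Result: ahbfcgbfej

ahbfcgbfej


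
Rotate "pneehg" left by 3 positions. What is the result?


Input: "pneehg", rotate left by 3
First 3 characters: "pne"
Remaining characters: "ehg"
Concatenate remaining + first: "ehg" + "pne" = "ehgpne"

ehgpne


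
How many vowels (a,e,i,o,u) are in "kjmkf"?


Input: kjmkf
Checking each character:
  'k' at position 0: consonant
  'j' at position 1: consonant
  'm' at position 2: consonant
  'k' at position 3: consonant
  'f' at position 4: consonant
Total vowels: 0

0


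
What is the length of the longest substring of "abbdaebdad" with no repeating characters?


Input: "abbdaebdad"
Sliding window (track last position of each char):
  Position 0 ('a'): window [0,0] length 1 -- new best
  Position 1 ('b'): window [0,1] length 2 -- new best
  Position 2 ('b'): repeat (last at 1), move window start to 2
  Position 2 ('b'): window [2,2] length 1
  Position 3 ('d'): window [2,3] length 2
  Position 4 ('a'): window [2,4] length 3 -- new best
  Position 5 ('e'): window [2,5] length 4 -- new best
  Position 6 ('b'): repeat (last at 2), move window start to 3
  Position 6 ('b'): window [3,6] length 4
  Position 7 ('d'): repeat (last at 3), move window start to 4
  Position 7 ('d'): window [4,7] length 4
  Position 8 ('a'): repeat (last at 4), move window start to 5
  Position 8 ('a'): window [5,8] length 4
  Position 9 ('d'): repeat (last at 7), move window start to 8
  Position 9 ('d'): window [8,9] length 2
Longest substring with no repeats: "bdae" with length 4

4


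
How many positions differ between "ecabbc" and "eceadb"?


Comparing "ecabbc" and "eceadb" position by position:
  Position 0: 'e' vs 'e' => same
  Position 1: 'c' vs 'c' => same
  Position 2: 'a' vs 'e' => DIFFER
  Position 3: 'b' vs 'a' => DIFFER
  Position 4: 'b' vs 'd' => DIFFER
  Position 5: 'c' vs 'b' => DIFFER
Positions that differ: 4

4


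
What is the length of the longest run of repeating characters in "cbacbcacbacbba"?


Input: "cbacbcacbacbba"
Scanning for longest run:
  Position 1 ('b'): new char, reset run to 1
  Position 2 ('a'): new char, reset run to 1
  Position 3 ('c'): new char, reset run to 1
  Position 4 ('b'): new char, reset run to 1
  Position 5 ('c'): new char, reset run to 1
  Position 6 ('a'): new char, reset run to 1
  Position 7 ('c'): new char, reset run to 1
  Position 8 ('b'): new char, reset run to 1
  Position 9 ('a'): new char, reset run to 1
  Position 10 ('c'): new char, reset run to 1
  Position 11 ('b'): new char, reset run to 1
  Position 12 ('b'): continues run of 'b', length=2
  Position 13 ('a'): new char, reset run to 1
Longest run: 'b' with length 2

2


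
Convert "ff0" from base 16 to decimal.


Input: "ff0" in base 16
Positional expansion:
  Digit 'f' (value 15) x 16^2 = 3840
  Digit 'f' (value 15) x 16^1 = 240
  Digit '0' (value 0) x 16^0 = 0
Sum = 4080

4080


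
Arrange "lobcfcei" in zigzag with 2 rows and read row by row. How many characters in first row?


Zigzag "lobcfcei" into 2 rows:
Placing characters:
  'l' => row 0
  'o' => row 1
  'b' => row 0
  'c' => row 1
  'f' => row 0
  'c' => row 1
  'e' => row 0
  'i' => row 1
Rows:
  Row 0: "lbfe"
  Row 1: "occi"
First row length: 4

4


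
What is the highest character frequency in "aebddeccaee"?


Input: aebddeccaee
Character counts:
  'a': 2
  'b': 1
  'c': 2
  'd': 2
  'e': 4
Maximum frequency: 4

4


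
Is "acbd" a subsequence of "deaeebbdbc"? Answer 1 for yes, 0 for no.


Check if "acbd" is a subsequence of "deaeebbdbc"
Greedy scan:
  Position 0 ('d'): no match needed
  Position 1 ('e'): no match needed
  Position 2 ('a'): matches sub[0] = 'a'
  Position 3 ('e'): no match needed
  Position 4 ('e'): no match needed
  Position 5 ('b'): no match needed
  Position 6 ('b'): no match needed
  Position 7 ('d'): no match needed
  Position 8 ('b'): no match needed
  Position 9 ('c'): matches sub[1] = 'c'
Only matched 2/4 characters => not a subsequence

0


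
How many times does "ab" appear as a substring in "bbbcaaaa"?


Searching for "ab" in "bbbcaaaa"
Scanning each position:
  Position 0: "bb" => no
  Position 1: "bb" => no
  Position 2: "bc" => no
  Position 3: "ca" => no
  Position 4: "aa" => no
  Position 5: "aa" => no
  Position 6: "aa" => no
Total occurrences: 0

0


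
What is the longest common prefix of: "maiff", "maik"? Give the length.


Words: maiff, maik
  Position 0: all 'm' => match
  Position 1: all 'a' => match
  Position 2: all 'i' => match
  Position 3: ('f', 'k') => mismatch, stop
LCP = "mai" (length 3)

3


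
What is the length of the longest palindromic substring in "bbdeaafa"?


Input: "bbdeaafa"
Checking substrings for palindromes:
  [5:8] "afa" (len 3) => palindrome
  [0:2] "bb" (len 2) => palindrome
  [4:6] "aa" (len 2) => palindrome
Longest palindromic substring: "afa" with length 3

3


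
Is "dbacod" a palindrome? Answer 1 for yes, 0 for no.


Input: dbacod
Reversed: docabd
  Compare pos 0 ('d') with pos 5 ('d'): match
  Compare pos 1 ('b') with pos 4 ('o'): MISMATCH
  Compare pos 2 ('a') with pos 3 ('c'): MISMATCH
Result: not a palindrome

0


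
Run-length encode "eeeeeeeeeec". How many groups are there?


Input: eeeeeeeeeec
Scanning for consecutive runs:
  Group 1: 'e' x 10 (positions 0-9)
  Group 2: 'c' x 1 (positions 10-10)
Total groups: 2

2


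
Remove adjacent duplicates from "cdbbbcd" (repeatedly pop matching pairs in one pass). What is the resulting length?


Input: cdbbbcd
Stack-based adjacent duplicate removal:
  Read 'c': push. Stack: c
  Read 'd': push. Stack: cd
  Read 'b': push. Stack: cdb
  Read 'b': matches stack top 'b' => pop. Stack: cd
  Read 'b': push. Stack: cdb
  Read 'c': push. Stack: cdbc
  Read 'd': push. Stack: cdbcd
Final stack: "cdbcd" (length 5)

5


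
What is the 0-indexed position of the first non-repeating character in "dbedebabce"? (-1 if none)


Input: dbedebabce
Character frequencies:
  'a': 1
  'b': 3
  'c': 1
  'd': 2
  'e': 3
Scanning left to right for freq == 1:
  Position 0 ('d'): freq=2, skip
  Position 1 ('b'): freq=3, skip
  Position 2 ('e'): freq=3, skip
  Position 3 ('d'): freq=2, skip
  Position 4 ('e'): freq=3, skip
  Position 5 ('b'): freq=3, skip
  Position 6 ('a'): unique! => answer = 6

6


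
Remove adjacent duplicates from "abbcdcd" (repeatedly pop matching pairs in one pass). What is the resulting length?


Input: abbcdcd
Stack-based adjacent duplicate removal:
  Read 'a': push. Stack: a
  Read 'b': push. Stack: ab
  Read 'b': matches stack top 'b' => pop. Stack: a
  Read 'c': push. Stack: ac
  Read 'd': push. Stack: acd
  Read 'c': push. Stack: acdc
  Read 'd': push. Stack: acdcd
Final stack: "acdcd" (length 5)

5


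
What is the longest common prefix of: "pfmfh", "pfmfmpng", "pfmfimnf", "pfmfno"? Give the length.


Words: pfmfh, pfmfmpng, pfmfimnf, pfmfno
  Position 0: all 'p' => match
  Position 1: all 'f' => match
  Position 2: all 'm' => match
  Position 3: all 'f' => match
  Position 4: ('h', 'm', 'i', 'n') => mismatch, stop
LCP = "pfmf" (length 4)

4


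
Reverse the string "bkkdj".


Input: bkkdj
Reading characters right to left:
  Position 4: 'j'
  Position 3: 'd'
  Position 2: 'k'
  Position 1: 'k'
  Position 0: 'b'
Reversed: jdkkb

jdkkb


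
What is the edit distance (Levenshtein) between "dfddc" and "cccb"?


Computing edit distance: "dfddc" -> "cccb"
DP table:
           c    c    c    b
      0    1    2    3    4
  d   1    1    2    3    4
  f   2    2    2    3    4
  d   3    3    3    3    4
  d   4    4    4    4    4
  c   5    4    4    4    5
Edit distance = dp[5][4] = 5

5


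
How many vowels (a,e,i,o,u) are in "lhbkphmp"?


Input: lhbkphmp
Checking each character:
  'l' at position 0: consonant
  'h' at position 1: consonant
  'b' at position 2: consonant
  'k' at position 3: consonant
  'p' at position 4: consonant
  'h' at position 5: consonant
  'm' at position 6: consonant
  'p' at position 7: consonant
Total vowels: 0

0


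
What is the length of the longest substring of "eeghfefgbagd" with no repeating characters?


Input: "eeghfefgbagd"
Sliding window (track last position of each char):
  Position 0 ('e'): window [0,0] length 1 -- new best
  Position 1 ('e'): repeat (last at 0), move window start to 1
  Position 1 ('e'): window [1,1] length 1
  Position 2 ('g'): window [1,2] length 2 -- new best
  Position 3 ('h'): window [1,3] length 3 -- new best
  Position 4 ('f'): window [1,4] length 4 -- new best
  Position 5 ('e'): repeat (last at 1), move window start to 2
  Position 5 ('e'): window [2,5] length 4
  Position 6 ('f'): repeat (last at 4), move window start to 5
  Position 6 ('f'): window [5,6] length 2
  Position 7 ('g'): window [5,7] length 3
  Position 8 ('b'): window [5,8] length 4
  Position 9 ('a'): window [5,9] length 5 -- new best
  Position 10 ('g'): repeat (last at 7), move window start to 8
  Position 10 ('g'): window [8,10] length 3
  Position 11 ('d'): window [8,11] length 4
Longest substring with no repeats: "efgba" with length 5

5


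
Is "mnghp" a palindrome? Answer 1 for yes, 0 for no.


Input: mnghp
Reversed: phgnm
  Compare pos 0 ('m') with pos 4 ('p'): MISMATCH
  Compare pos 1 ('n') with pos 3 ('h'): MISMATCH
Result: not a palindrome

0


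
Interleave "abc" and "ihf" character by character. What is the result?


Interleaving "abc" and "ihf":
  Position 0: 'a' from first, 'i' from second => "ai"
  Position 1: 'b' from first, 'h' from second => "bh"
  Position 2: 'c' from first, 'f' from second => "cf"
Result: aibhcf

aibhcf


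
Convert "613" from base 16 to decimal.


Input: "613" in base 16
Positional expansion:
  Digit '6' (value 6) x 16^2 = 1536
  Digit '1' (value 1) x 16^1 = 16
  Digit '3' (value 3) x 16^0 = 3
Sum = 1555

1555


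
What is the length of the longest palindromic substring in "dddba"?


Input: "dddba"
Checking substrings for palindromes:
  [0:3] "ddd" (len 3) => palindrome
  [0:2] "dd" (len 2) => palindrome
  [1:3] "dd" (len 2) => palindrome
Longest palindromic substring: "ddd" with length 3

3


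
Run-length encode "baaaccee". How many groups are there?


Input: baaaccee
Scanning for consecutive runs:
  Group 1: 'b' x 1 (positions 0-0)
  Group 2: 'a' x 3 (positions 1-3)
  Group 3: 'c' x 2 (positions 4-5)
  Group 4: 'e' x 2 (positions 6-7)
Total groups: 4

4


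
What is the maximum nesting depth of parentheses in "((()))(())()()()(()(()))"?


Input: "((()))(())()()()(()(()))"
Tracking depth:
  Position 0 '(': depth becomes 1
  Position 1 '(': depth becomes 2
  Position 2 '(': depth becomes 3
  Position 3 ')': depth becomes 2
  Position 4 ')': depth becomes 1
  Position 5 ')': depth becomes 0
  Position 6 '(': depth becomes 1
  Position 7 '(': depth becomes 2
  Position 8 ')': depth becomes 1
  Position 9 ')': depth becomes 0
  Position 10 '(': depth becomes 1
  Position 11 ')': depth becomes 0
  Position 12 '(': depth becomes 1
  Position 13 ')': depth becomes 0
  Position 14 '(': depth becomes 1
  Position 15 ')': depth becomes 0
  Position 16 '(': depth becomes 1
  Position 17 '(': depth becomes 2
  Position 18 ')': depth becomes 1
  Position 19 '(': depth becomes 2
  Position 20 '(': depth becomes 3
  Position 21 ')': depth becomes 2
  Position 22 ')': depth becomes 1
  Position 23 ')': depth becomes 0
Maximum depth reached: 3

3


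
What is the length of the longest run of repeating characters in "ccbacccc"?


Input: "ccbacccc"
Scanning for longest run:
  Position 1 ('c'): continues run of 'c', length=2
  Position 2 ('b'): new char, reset run to 1
  Position 3 ('a'): new char, reset run to 1
  Position 4 ('c'): new char, reset run to 1
  Position 5 ('c'): continues run of 'c', length=2
  Position 6 ('c'): continues run of 'c', length=3
  Position 7 ('c'): continues run of 'c', length=4
Longest run: 'c' with length 4

4


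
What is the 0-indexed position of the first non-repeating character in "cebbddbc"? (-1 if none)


Input: cebbddbc
Character frequencies:
  'b': 3
  'c': 2
  'd': 2
  'e': 1
Scanning left to right for freq == 1:
  Position 0 ('c'): freq=2, skip
  Position 1 ('e'): unique! => answer = 1

1


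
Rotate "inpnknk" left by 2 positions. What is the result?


Input: "inpnknk", rotate left by 2
First 2 characters: "in"
Remaining characters: "pnknk"
Concatenate remaining + first: "pnknk" + "in" = "pnknkin"

pnknkin


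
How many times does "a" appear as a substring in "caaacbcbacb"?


Searching for "a" in "caaacbcbacb"
Scanning each position:
  Position 0: "c" => no
  Position 1: "a" => MATCH
  Position 2: "a" => MATCH
  Position 3: "a" => MATCH
  Position 4: "c" => no
  Position 5: "b" => no
  Position 6: "c" => no
  Position 7: "b" => no
  Position 8: "a" => MATCH
  Position 9: "c" => no
  Position 10: "b" => no
Total occurrences: 4

4


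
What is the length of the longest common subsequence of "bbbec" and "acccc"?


LCS of "bbbec" and "acccc"
DP table:
           a    c    c    c    c
      0    0    0    0    0    0
  b   0    0    0    0    0    0
  b   0    0    0    0    0    0
  b   0    0    0    0    0    0
  e   0    0    0    0    0    0
  c   0    0    1    1    1    1
LCS length = dp[5][5] = 1

1


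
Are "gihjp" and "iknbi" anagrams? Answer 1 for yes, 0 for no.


Strings: "gihjp", "iknbi"
Sorted first:  ghijp
Sorted second: biikn
Differ at position 0: 'g' vs 'b' => not anagrams

0


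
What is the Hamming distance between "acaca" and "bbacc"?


Comparing "acaca" and "bbacc" position by position:
  Position 0: 'a' vs 'b' => differ
  Position 1: 'c' vs 'b' => differ
  Position 2: 'a' vs 'a' => same
  Position 3: 'c' vs 'c' => same
  Position 4: 'a' vs 'c' => differ
Total differences (Hamming distance): 3

3


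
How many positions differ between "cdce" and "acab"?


Comparing "cdce" and "acab" position by position:
  Position 0: 'c' vs 'a' => DIFFER
  Position 1: 'd' vs 'c' => DIFFER
  Position 2: 'c' vs 'a' => DIFFER
  Position 3: 'e' vs 'b' => DIFFER
Positions that differ: 4

4


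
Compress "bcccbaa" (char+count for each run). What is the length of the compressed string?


Input: bcccbaa
Runs:
  'b' x 1 => "b1"
  'c' x 3 => "c3"
  'b' x 1 => "b1"
  'a' x 2 => "a2"
Compressed: "b1c3b1a2"
Compressed length: 8

8


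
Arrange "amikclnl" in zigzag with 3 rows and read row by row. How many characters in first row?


Zigzag "amikclnl" into 3 rows:
Placing characters:
  'a' => row 0
  'm' => row 1
  'i' => row 2
  'k' => row 1
  'c' => row 0
  'l' => row 1
  'n' => row 2
  'l' => row 1
Rows:
  Row 0: "ac"
  Row 1: "mkll"
  Row 2: "in"
First row length: 2

2


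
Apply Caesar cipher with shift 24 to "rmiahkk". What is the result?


Caesar cipher: shift "rmiahkk" by 24
  'r' (pos 17) + 24 = pos 15 = 'p'
  'm' (pos 12) + 24 = pos 10 = 'k'
  'i' (pos 8) + 24 = pos 6 = 'g'
  'a' (pos 0) + 24 = pos 24 = 'y'
  'h' (pos 7) + 24 = pos 5 = 'f'
  'k' (pos 10) + 24 = pos 8 = 'i'
  'k' (pos 10) + 24 = pos 8 = 'i'
Result: pkgyfii

pkgyfii


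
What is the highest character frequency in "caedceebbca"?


Input: caedceebbca
Character counts:
  'a': 2
  'b': 2
  'c': 3
  'd': 1
  'e': 3
Maximum frequency: 3

3


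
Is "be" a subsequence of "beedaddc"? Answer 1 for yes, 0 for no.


Check if "be" is a subsequence of "beedaddc"
Greedy scan:
  Position 0 ('b'): matches sub[0] = 'b'
  Position 1 ('e'): matches sub[1] = 'e'
  Position 2 ('e'): no match needed
  Position 3 ('d'): no match needed
  Position 4 ('a'): no match needed
  Position 5 ('d'): no match needed
  Position 6 ('d'): no match needed
  Position 7 ('c'): no match needed
All 2 characters matched => is a subsequence

1


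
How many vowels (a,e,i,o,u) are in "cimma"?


Input: cimma
Checking each character:
  'c' at position 0: consonant
  'i' at position 1: vowel (running total: 1)
  'm' at position 2: consonant
  'm' at position 3: consonant
  'a' at position 4: vowel (running total: 2)
Total vowels: 2

2


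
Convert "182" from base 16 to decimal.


Input: "182" in base 16
Positional expansion:
  Digit '1' (value 1) x 16^2 = 256
  Digit '8' (value 8) x 16^1 = 128
  Digit '2' (value 2) x 16^0 = 2
Sum = 386

386


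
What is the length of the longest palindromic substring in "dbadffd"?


Input: "dbadffd"
Checking substrings for palindromes:
  [3:7] "dffd" (len 4) => palindrome
  [4:6] "ff" (len 2) => palindrome
Longest palindromic substring: "dffd" with length 4

4


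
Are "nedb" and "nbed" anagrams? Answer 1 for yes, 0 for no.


Strings: "nedb", "nbed"
Sorted first:  bden
Sorted second: bden
Sorted forms match => anagrams

1


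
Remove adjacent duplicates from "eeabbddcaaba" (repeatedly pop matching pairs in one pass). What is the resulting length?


Input: eeabbddcaaba
Stack-based adjacent duplicate removal:
  Read 'e': push. Stack: e
  Read 'e': matches stack top 'e' => pop. Stack: (empty)
  Read 'a': push. Stack: a
  Read 'b': push. Stack: ab
  Read 'b': matches stack top 'b' => pop. Stack: a
  Read 'd': push. Stack: ad
  Read 'd': matches stack top 'd' => pop. Stack: a
  Read 'c': push. Stack: ac
  Read 'a': push. Stack: aca
  Read 'a': matches stack top 'a' => pop. Stack: ac
  Read 'b': push. Stack: acb
  Read 'a': push. Stack: acba
Final stack: "acba" (length 4)

4


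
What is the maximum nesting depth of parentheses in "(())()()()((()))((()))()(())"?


Input: "(())()()()((()))((()))()(())"
Tracking depth:
  Position 0 '(': depth becomes 1
  Position 1 '(': depth becomes 2
  Position 2 ')': depth becomes 1
  Position 3 ')': depth becomes 0
  Position 4 '(': depth becomes 1
  Position 5 ')': depth becomes 0
  Position 6 '(': depth becomes 1
  Position 7 ')': depth becomes 0
  Position 8 '(': depth becomes 1
  Position 9 ')': depth becomes 0
  Position 10 '(': depth becomes 1
  Position 11 '(': depth becomes 2
  Position 12 '(': depth becomes 3
  Position 13 ')': depth becomes 2
  Position 14 ')': depth becomes 1
  Position 15 ')': depth becomes 0
  Position 16 '(': depth becomes 1
  Position 17 '(': depth becomes 2
  Position 18 '(': depth becomes 3
  Position 19 ')': depth becomes 2
  Position 20 ')': depth becomes 1
  Position 21 ')': depth becomes 0
  Position 22 '(': depth becomes 1
  Position 23 ')': depth becomes 0
  Position 24 '(': depth becomes 1
  Position 25 '(': depth becomes 2
  Position 26 ')': depth becomes 1
  Position 27 ')': depth becomes 0
Maximum depth reached: 3

3


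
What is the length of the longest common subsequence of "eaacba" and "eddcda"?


LCS of "eaacba" and "eddcda"
DP table:
           e    d    d    c    d    a
      0    0    0    0    0    0    0
  e   0    1    1    1    1    1    1
  a   0    1    1    1    1    1    2
  a   0    1    1    1    1    1    2
  c   0    1    1    1    2    2    2
  b   0    1    1    1    2    2    2
  a   0    1    1    1    2    2    3
LCS length = dp[6][6] = 3

3


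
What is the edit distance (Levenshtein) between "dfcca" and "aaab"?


Computing edit distance: "dfcca" -> "aaab"
DP table:
           a    a    a    b
      0    1    2    3    4
  d   1    1    2    3    4
  f   2    2    2    3    4
  c   3    3    3    3    4
  c   4    4    4    4    4
  a   5    4    4    4    5
Edit distance = dp[5][4] = 5

5


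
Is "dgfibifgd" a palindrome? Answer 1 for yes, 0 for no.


Input: dgfibifgd
Reversed: dgfibifgd
  Compare pos 0 ('d') with pos 8 ('d'): match
  Compare pos 1 ('g') with pos 7 ('g'): match
  Compare pos 2 ('f') with pos 6 ('f'): match
  Compare pos 3 ('i') with pos 5 ('i'): match
Result: palindrome

1


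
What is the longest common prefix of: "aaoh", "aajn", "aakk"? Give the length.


Words: aaoh, aajn, aakk
  Position 0: all 'a' => match
  Position 1: all 'a' => match
  Position 2: ('o', 'j', 'k') => mismatch, stop
LCP = "aa" (length 2)

2


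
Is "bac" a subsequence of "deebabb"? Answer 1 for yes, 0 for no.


Check if "bac" is a subsequence of "deebabb"
Greedy scan:
  Position 0 ('d'): no match needed
  Position 1 ('e'): no match needed
  Position 2 ('e'): no match needed
  Position 3 ('b'): matches sub[0] = 'b'
  Position 4 ('a'): matches sub[1] = 'a'
  Position 5 ('b'): no match needed
  Position 6 ('b'): no match needed
Only matched 2/3 characters => not a subsequence

0


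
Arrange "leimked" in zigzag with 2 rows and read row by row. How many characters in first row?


Zigzag "leimked" into 2 rows:
Placing characters:
  'l' => row 0
  'e' => row 1
  'i' => row 0
  'm' => row 1
  'k' => row 0
  'e' => row 1
  'd' => row 0
Rows:
  Row 0: "likd"
  Row 1: "eme"
First row length: 4

4


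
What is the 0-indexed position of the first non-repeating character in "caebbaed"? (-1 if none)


Input: caebbaed
Character frequencies:
  'a': 2
  'b': 2
  'c': 1
  'd': 1
  'e': 2
Scanning left to right for freq == 1:
  Position 0 ('c'): unique! => answer = 0

0


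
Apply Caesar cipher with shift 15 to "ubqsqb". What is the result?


Caesar cipher: shift "ubqsqb" by 15
  'u' (pos 20) + 15 = pos 9 = 'j'
  'b' (pos 1) + 15 = pos 16 = 'q'
  'q' (pos 16) + 15 = pos 5 = 'f'
  's' (pos 18) + 15 = pos 7 = 'h'
  'q' (pos 16) + 15 = pos 5 = 'f'
  'b' (pos 1) + 15 = pos 16 = 'q'
Result: jqfhfq

jqfhfq


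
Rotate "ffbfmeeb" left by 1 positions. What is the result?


Input: "ffbfmeeb", rotate left by 1
First 1 characters: "f"
Remaining characters: "fbfmeeb"
Concatenate remaining + first: "fbfmeeb" + "f" = "fbfmeebf"

fbfmeebf


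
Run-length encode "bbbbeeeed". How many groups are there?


Input: bbbbeeeed
Scanning for consecutive runs:
  Group 1: 'b' x 4 (positions 0-3)
  Group 2: 'e' x 4 (positions 4-7)
  Group 3: 'd' x 1 (positions 8-8)
Total groups: 3

3


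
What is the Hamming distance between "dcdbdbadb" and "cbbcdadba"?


Comparing "dcdbdbadb" and "cbbcdadba" position by position:
  Position 0: 'd' vs 'c' => differ
  Position 1: 'c' vs 'b' => differ
  Position 2: 'd' vs 'b' => differ
  Position 3: 'b' vs 'c' => differ
  Position 4: 'd' vs 'd' => same
  Position 5: 'b' vs 'a' => differ
  Position 6: 'a' vs 'd' => differ
  Position 7: 'd' vs 'b' => differ
  Position 8: 'b' vs 'a' => differ
Total differences (Hamming distance): 8

8


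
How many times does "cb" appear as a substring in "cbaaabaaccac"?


Searching for "cb" in "cbaaabaaccac"
Scanning each position:
  Position 0: "cb" => MATCH
  Position 1: "ba" => no
  Position 2: "aa" => no
  Position 3: "aa" => no
  Position 4: "ab" => no
  Position 5: "ba" => no
  Position 6: "aa" => no
  Position 7: "ac" => no
  Position 8: "cc" => no
  Position 9: "ca" => no
  Position 10: "ac" => no
Total occurrences: 1

1


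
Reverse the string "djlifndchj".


Input: djlifndchj
Reading characters right to left:
  Position 9: 'j'
  Position 8: 'h'
  Position 7: 'c'
  Position 6: 'd'
  Position 5: 'n'
  Position 4: 'f'
  Position 3: 'i'
  Position 2: 'l'
  Position 1: 'j'
  Position 0: 'd'
Reversed: jhcdnfiljd

jhcdnfiljd


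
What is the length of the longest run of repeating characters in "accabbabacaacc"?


Input: "accabbabacaacc"
Scanning for longest run:
  Position 1 ('c'): new char, reset run to 1
  Position 2 ('c'): continues run of 'c', length=2
  Position 3 ('a'): new char, reset run to 1
  Position 4 ('b'): new char, reset run to 1
  Position 5 ('b'): continues run of 'b', length=2
  Position 6 ('a'): new char, reset run to 1
  Position 7 ('b'): new char, reset run to 1
  Position 8 ('a'): new char, reset run to 1
  Position 9 ('c'): new char, reset run to 1
  Position 10 ('a'): new char, reset run to 1
  Position 11 ('a'): continues run of 'a', length=2
  Position 12 ('c'): new char, reset run to 1
  Position 13 ('c'): continues run of 'c', length=2
Longest run: 'c' with length 2

2


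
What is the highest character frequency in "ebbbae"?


Input: ebbbae
Character counts:
  'a': 1
  'b': 3
  'e': 2
Maximum frequency: 3

3


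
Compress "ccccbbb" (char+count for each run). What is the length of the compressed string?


Input: ccccbbb
Runs:
  'c' x 4 => "c4"
  'b' x 3 => "b3"
Compressed: "c4b3"
Compressed length: 4

4


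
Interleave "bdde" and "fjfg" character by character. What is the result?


Interleaving "bdde" and "fjfg":
  Position 0: 'b' from first, 'f' from second => "bf"
  Position 1: 'd' from first, 'j' from second => "dj"
  Position 2: 'd' from first, 'f' from second => "df"
  Position 3: 'e' from first, 'g' from second => "eg"
Result: bfdjdfeg

bfdjdfeg


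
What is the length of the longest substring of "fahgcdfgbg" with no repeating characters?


Input: "fahgcdfgbg"
Sliding window (track last position of each char):
  Position 0 ('f'): window [0,0] length 1 -- new best
  Position 1 ('a'): window [0,1] length 2 -- new best
  Position 2 ('h'): window [0,2] length 3 -- new best
  Position 3 ('g'): window [0,3] length 4 -- new best
  Position 4 ('c'): window [0,4] length 5 -- new best
  Position 5 ('d'): window [0,5] length 6 -- new best
  Position 6 ('f'): repeat (last at 0), move window start to 1
  Position 6 ('f'): window [1,6] length 6
  Position 7 ('g'): repeat (last at 3), move window start to 4
  Position 7 ('g'): window [4,7] length 4
  Position 8 ('b'): window [4,8] length 5
  Position 9 ('g'): repeat (last at 7), move window start to 8
  Position 9 ('g'): window [8,9] length 2
Longest substring with no repeats: "fahgcd" with length 6

6


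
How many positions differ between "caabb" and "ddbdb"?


Comparing "caabb" and "ddbdb" position by position:
  Position 0: 'c' vs 'd' => DIFFER
  Position 1: 'a' vs 'd' => DIFFER
  Position 2: 'a' vs 'b' => DIFFER
  Position 3: 'b' vs 'd' => DIFFER
  Position 4: 'b' vs 'b' => same
Positions that differ: 4

4


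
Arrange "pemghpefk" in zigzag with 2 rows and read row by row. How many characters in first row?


Zigzag "pemghpefk" into 2 rows:
Placing characters:
  'p' => row 0
  'e' => row 1
  'm' => row 0
  'g' => row 1
  'h' => row 0
  'p' => row 1
  'e' => row 0
  'f' => row 1
  'k' => row 0
Rows:
  Row 0: "pmhek"
  Row 1: "egpf"
First row length: 5

5


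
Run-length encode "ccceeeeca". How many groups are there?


Input: ccceeeeca
Scanning for consecutive runs:
  Group 1: 'c' x 3 (positions 0-2)
  Group 2: 'e' x 4 (positions 3-6)
  Group 3: 'c' x 1 (positions 7-7)
  Group 4: 'a' x 1 (positions 8-8)
Total groups: 4

4


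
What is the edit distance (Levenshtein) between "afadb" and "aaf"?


Computing edit distance: "afadb" -> "aaf"
DP table:
           a    a    f
      0    1    2    3
  a   1    0    1    2
  f   2    1    1    1
  a   3    2    1    2
  d   4    3    2    2
  b   5    4    3    3
Edit distance = dp[5][3] = 3

3


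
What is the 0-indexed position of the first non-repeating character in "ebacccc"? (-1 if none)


Input: ebacccc
Character frequencies:
  'a': 1
  'b': 1
  'c': 4
  'e': 1
Scanning left to right for freq == 1:
  Position 0 ('e'): unique! => answer = 0

0


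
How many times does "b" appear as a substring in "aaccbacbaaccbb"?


Searching for "b" in "aaccbacbaaccbb"
Scanning each position:
  Position 0: "a" => no
  Position 1: "a" => no
  Position 2: "c" => no
  Position 3: "c" => no
  Position 4: "b" => MATCH
  Position 5: "a" => no
  Position 6: "c" => no
  Position 7: "b" => MATCH
  Position 8: "a" => no
  Position 9: "a" => no
  Position 10: "c" => no
  Position 11: "c" => no
  Position 12: "b" => MATCH
  Position 13: "b" => MATCH
Total occurrences: 4

4


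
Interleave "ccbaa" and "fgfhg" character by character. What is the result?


Interleaving "ccbaa" and "fgfhg":
  Position 0: 'c' from first, 'f' from second => "cf"
  Position 1: 'c' from first, 'g' from second => "cg"
  Position 2: 'b' from first, 'f' from second => "bf"
  Position 3: 'a' from first, 'h' from second => "ah"
  Position 4: 'a' from first, 'g' from second => "ag"
Result: cfcgbfahag

cfcgbfahag


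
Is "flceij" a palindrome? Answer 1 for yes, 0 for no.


Input: flceij
Reversed: jieclf
  Compare pos 0 ('f') with pos 5 ('j'): MISMATCH
  Compare pos 1 ('l') with pos 4 ('i'): MISMATCH
  Compare pos 2 ('c') with pos 3 ('e'): MISMATCH
Result: not a palindrome

0


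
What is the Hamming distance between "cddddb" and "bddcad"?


Comparing "cddddb" and "bddcad" position by position:
  Position 0: 'c' vs 'b' => differ
  Position 1: 'd' vs 'd' => same
  Position 2: 'd' vs 'd' => same
  Position 3: 'd' vs 'c' => differ
  Position 4: 'd' vs 'a' => differ
  Position 5: 'b' vs 'd' => differ
Total differences (Hamming distance): 4

4


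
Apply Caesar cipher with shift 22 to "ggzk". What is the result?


Caesar cipher: shift "ggzk" by 22
  'g' (pos 6) + 22 = pos 2 = 'c'
  'g' (pos 6) + 22 = pos 2 = 'c'
  'z' (pos 25) + 22 = pos 21 = 'v'
  'k' (pos 10) + 22 = pos 6 = 'g'
Result: ccvg

ccvg


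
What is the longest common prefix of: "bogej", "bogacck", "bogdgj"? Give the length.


Words: bogej, bogacck, bogdgj
  Position 0: all 'b' => match
  Position 1: all 'o' => match
  Position 2: all 'g' => match
  Position 3: ('e', 'a', 'd') => mismatch, stop
LCP = "bog" (length 3)

3


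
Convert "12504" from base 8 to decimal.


Input: "12504" in base 8
Positional expansion:
  Digit '1' (value 1) x 8^4 = 4096
  Digit '2' (value 2) x 8^3 = 1024
  Digit '5' (value 5) x 8^2 = 320
  Digit '0' (value 0) x 8^1 = 0
  Digit '4' (value 4) x 8^0 = 4
Sum = 5444

5444


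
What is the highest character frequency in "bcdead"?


Input: bcdead
Character counts:
  'a': 1
  'b': 1
  'c': 1
  'd': 2
  'e': 1
Maximum frequency: 2

2


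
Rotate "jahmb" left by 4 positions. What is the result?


Input: "jahmb", rotate left by 4
First 4 characters: "jahm"
Remaining characters: "b"
Concatenate remaining + first: "b" + "jahm" = "bjahm"

bjahm


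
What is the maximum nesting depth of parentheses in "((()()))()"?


Input: "((()()))()"
Tracking depth:
  Position 0 '(': depth becomes 1
  Position 1 '(': depth becomes 2
  Position 2 '(': depth becomes 3
  Position 3 ')': depth becomes 2
  Position 4 '(': depth becomes 3
  Position 5 ')': depth becomes 2
  Position 6 ')': depth becomes 1
  Position 7 ')': depth becomes 0
  Position 8 '(': depth becomes 1
  Position 9 ')': depth becomes 0
Maximum depth reached: 3

3


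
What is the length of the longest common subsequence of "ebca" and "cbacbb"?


LCS of "ebca" and "cbacbb"
DP table:
           c    b    a    c    b    b
      0    0    0    0    0    0    0
  e   0    0    0    0    0    0    0
  b   0    0    1    1    1    1    1
  c   0    1    1    1    2    2    2
  a   0    1    1    2    2    2    2
LCS length = dp[4][6] = 2

2


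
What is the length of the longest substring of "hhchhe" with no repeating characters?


Input: "hhchhe"
Sliding window (track last position of each char):
  Position 0 ('h'): window [0,0] length 1 -- new best
  Position 1 ('h'): repeat (last at 0), move window start to 1
  Position 1 ('h'): window [1,1] length 1
  Position 2 ('c'): window [1,2] length 2 -- new best
  Position 3 ('h'): repeat (last at 1), move window start to 2
  Position 3 ('h'): window [2,3] length 2
  Position 4 ('h'): repeat (last at 3), move window start to 4
  Position 4 ('h'): window [4,4] length 1
  Position 5 ('e'): window [4,5] length 2
Longest substring with no repeats: "hc" with length 2

2


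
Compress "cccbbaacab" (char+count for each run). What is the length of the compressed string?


Input: cccbbaacab
Runs:
  'c' x 3 => "c3"
  'b' x 2 => "b2"
  'a' x 2 => "a2"
  'c' x 1 => "c1"
  'a' x 1 => "a1"
  'b' x 1 => "b1"
Compressed: "c3b2a2c1a1b1"
Compressed length: 12

12


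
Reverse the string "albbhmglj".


Input: albbhmglj
Reading characters right to left:
  Position 8: 'j'
  Position 7: 'l'
  Position 6: 'g'
  Position 5: 'm'
  Position 4: 'h'
  Position 3: 'b'
  Position 2: 'b'
  Position 1: 'l'
  Position 0: 'a'
Reversed: jlgmhbbla

jlgmhbbla


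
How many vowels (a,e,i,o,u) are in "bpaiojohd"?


Input: bpaiojohd
Checking each character:
  'b' at position 0: consonant
  'p' at position 1: consonant
  'a' at position 2: vowel (running total: 1)
  'i' at position 3: vowel (running total: 2)
  'o' at position 4: vowel (running total: 3)
  'j' at position 5: consonant
  'o' at position 6: vowel (running total: 4)
  'h' at position 7: consonant
  'd' at position 8: consonant
Total vowels: 4

4


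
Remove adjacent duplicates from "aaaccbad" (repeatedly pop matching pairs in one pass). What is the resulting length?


Input: aaaccbad
Stack-based adjacent duplicate removal:
  Read 'a': push. Stack: a
  Read 'a': matches stack top 'a' => pop. Stack: (empty)
  Read 'a': push. Stack: a
  Read 'c': push. Stack: ac
  Read 'c': matches stack top 'c' => pop. Stack: a
  Read 'b': push. Stack: ab
  Read 'a': push. Stack: aba
  Read 'd': push. Stack: abad
Final stack: "abad" (length 4)

4


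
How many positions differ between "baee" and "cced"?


Comparing "baee" and "cced" position by position:
  Position 0: 'b' vs 'c' => DIFFER
  Position 1: 'a' vs 'c' => DIFFER
  Position 2: 'e' vs 'e' => same
  Position 3: 'e' vs 'd' => DIFFER
Positions that differ: 3

3


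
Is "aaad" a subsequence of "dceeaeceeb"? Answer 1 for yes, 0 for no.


Check if "aaad" is a subsequence of "dceeaeceeb"
Greedy scan:
  Position 0 ('d'): no match needed
  Position 1 ('c'): no match needed
  Position 2 ('e'): no match needed
  Position 3 ('e'): no match needed
  Position 4 ('a'): matches sub[0] = 'a'
  Position 5 ('e'): no match needed
  Position 6 ('c'): no match needed
  Position 7 ('e'): no match needed
  Position 8 ('e'): no match needed
  Position 9 ('b'): no match needed
Only matched 1/4 characters => not a subsequence

0


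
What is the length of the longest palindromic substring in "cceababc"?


Input: "cceababc"
Checking substrings for palindromes:
  [3:6] "aba" (len 3) => palindrome
  [4:7] "bab" (len 3) => palindrome
  [0:2] "cc" (len 2) => palindrome
Longest palindromic substring: "aba" with length 3

3


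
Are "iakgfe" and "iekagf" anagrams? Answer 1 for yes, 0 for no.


Strings: "iakgfe", "iekagf"
Sorted first:  aefgik
Sorted second: aefgik
Sorted forms match => anagrams

1


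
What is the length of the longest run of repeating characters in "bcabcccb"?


Input: "bcabcccb"
Scanning for longest run:
  Position 1 ('c'): new char, reset run to 1
  Position 2 ('a'): new char, reset run to 1
  Position 3 ('b'): new char, reset run to 1
  Position 4 ('c'): new char, reset run to 1
  Position 5 ('c'): continues run of 'c', length=2
  Position 6 ('c'): continues run of 'c', length=3
  Position 7 ('b'): new char, reset run to 1
Longest run: 'c' with length 3

3


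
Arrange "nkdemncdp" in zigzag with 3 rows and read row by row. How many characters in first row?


Zigzag "nkdemncdp" into 3 rows:
Placing characters:
  'n' => row 0
  'k' => row 1
  'd' => row 2
  'e' => row 1
  'm' => row 0
  'n' => row 1
  'c' => row 2
  'd' => row 1
  'p' => row 0
Rows:
  Row 0: "nmp"
  Row 1: "kend"
  Row 2: "dc"
First row length: 3

3


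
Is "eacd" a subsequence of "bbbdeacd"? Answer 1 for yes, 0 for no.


Check if "eacd" is a subsequence of "bbbdeacd"
Greedy scan:
  Position 0 ('b'): no match needed
  Position 1 ('b'): no match needed
  Position 2 ('b'): no match needed
  Position 3 ('d'): no match needed
  Position 4 ('e'): matches sub[0] = 'e'
  Position 5 ('a'): matches sub[1] = 'a'
  Position 6 ('c'): matches sub[2] = 'c'
  Position 7 ('d'): matches sub[3] = 'd'
All 4 characters matched => is a subsequence

1


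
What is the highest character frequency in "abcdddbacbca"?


Input: abcdddbacbca
Character counts:
  'a': 3
  'b': 3
  'c': 3
  'd': 3
Maximum frequency: 3

3


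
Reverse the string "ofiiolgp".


Input: ofiiolgp
Reading characters right to left:
  Position 7: 'p'
  Position 6: 'g'
  Position 5: 'l'
  Position 4: 'o'
  Position 3: 'i'
  Position 2: 'i'
  Position 1: 'f'
  Position 0: 'o'
Reversed: pgloiifo

pgloiifo


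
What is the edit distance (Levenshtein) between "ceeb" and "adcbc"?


Computing edit distance: "ceeb" -> "adcbc"
DP table:
           a    d    c    b    c
      0    1    2    3    4    5
  c   1    1    2    2    3    4
  e   2    2    2    3    3    4
  e   3    3    3    3    4    4
  b   4    4    4    4    3    4
Edit distance = dp[4][5] = 4

4


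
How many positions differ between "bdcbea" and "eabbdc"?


Comparing "bdcbea" and "eabbdc" position by position:
  Position 0: 'b' vs 'e' => DIFFER
  Position 1: 'd' vs 'a' => DIFFER
  Position 2: 'c' vs 'b' => DIFFER
  Position 3: 'b' vs 'b' => same
  Position 4: 'e' vs 'd' => DIFFER
  Position 5: 'a' vs 'c' => DIFFER
Positions that differ: 5

5


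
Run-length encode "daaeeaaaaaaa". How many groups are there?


Input: daaeeaaaaaaa
Scanning for consecutive runs:
  Group 1: 'd' x 1 (positions 0-0)
  Group 2: 'a' x 2 (positions 1-2)
  Group 3: 'e' x 2 (positions 3-4)
  Group 4: 'a' x 7 (positions 5-11)
Total groups: 4

4


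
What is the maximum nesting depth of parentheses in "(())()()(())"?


Input: "(())()()(())"
Tracking depth:
  Position 0 '(': depth becomes 1
  Position 1 '(': depth becomes 2
  Position 2 ')': depth becomes 1
  Position 3 ')': depth becomes 0
  Position 4 '(': depth becomes 1
  Position 5 ')': depth becomes 0
  Position 6 '(': depth becomes 1
  Position 7 ')': depth becomes 0
  Position 8 '(': depth becomes 1
  Position 9 '(': depth becomes 2
  Position 10 ')': depth becomes 1
  Position 11 ')': depth becomes 0
Maximum depth reached: 2

2


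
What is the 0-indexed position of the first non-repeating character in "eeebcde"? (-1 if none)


Input: eeebcde
Character frequencies:
  'b': 1
  'c': 1
  'd': 1
  'e': 4
Scanning left to right for freq == 1:
  Position 0 ('e'): freq=4, skip
  Position 1 ('e'): freq=4, skip
  Position 2 ('e'): freq=4, skip
  Position 3 ('b'): unique! => answer = 3

3


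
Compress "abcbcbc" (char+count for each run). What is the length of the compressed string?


Input: abcbcbc
Runs:
  'a' x 1 => "a1"
  'b' x 1 => "b1"
  'c' x 1 => "c1"
  'b' x 1 => "b1"
  'c' x 1 => "c1"
  'b' x 1 => "b1"
  'c' x 1 => "c1"
Compressed: "a1b1c1b1c1b1c1"
Compressed length: 14

14


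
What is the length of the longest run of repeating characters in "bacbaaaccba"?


Input: "bacbaaaccba"
Scanning for longest run:
  Position 1 ('a'): new char, reset run to 1
  Position 2 ('c'): new char, reset run to 1
  Position 3 ('b'): new char, reset run to 1
  Position 4 ('a'): new char, reset run to 1
  Position 5 ('a'): continues run of 'a', length=2
  Position 6 ('a'): continues run of 'a', length=3
  Position 7 ('c'): new char, reset run to 1
  Position 8 ('c'): continues run of 'c', length=2
  Position 9 ('b'): new char, reset run to 1
  Position 10 ('a'): new char, reset run to 1
Longest run: 'a' with length 3

3


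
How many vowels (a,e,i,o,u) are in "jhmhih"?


Input: jhmhih
Checking each character:
  'j' at position 0: consonant
  'h' at position 1: consonant
  'm' at position 2: consonant
  'h' at position 3: consonant
  'i' at position 4: vowel (running total: 1)
  'h' at position 5: consonant
Total vowels: 1

1


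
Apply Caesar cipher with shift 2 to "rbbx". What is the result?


Caesar cipher: shift "rbbx" by 2
  'r' (pos 17) + 2 = pos 19 = 't'
  'b' (pos 1) + 2 = pos 3 = 'd'
  'b' (pos 1) + 2 = pos 3 = 'd'
  'x' (pos 23) + 2 = pos 25 = 'z'
Result: tddz

tddz


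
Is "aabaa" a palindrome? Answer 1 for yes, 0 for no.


Input: aabaa
Reversed: aabaa
  Compare pos 0 ('a') with pos 4 ('a'): match
  Compare pos 1 ('a') with pos 3 ('a'): match
Result: palindrome

1
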